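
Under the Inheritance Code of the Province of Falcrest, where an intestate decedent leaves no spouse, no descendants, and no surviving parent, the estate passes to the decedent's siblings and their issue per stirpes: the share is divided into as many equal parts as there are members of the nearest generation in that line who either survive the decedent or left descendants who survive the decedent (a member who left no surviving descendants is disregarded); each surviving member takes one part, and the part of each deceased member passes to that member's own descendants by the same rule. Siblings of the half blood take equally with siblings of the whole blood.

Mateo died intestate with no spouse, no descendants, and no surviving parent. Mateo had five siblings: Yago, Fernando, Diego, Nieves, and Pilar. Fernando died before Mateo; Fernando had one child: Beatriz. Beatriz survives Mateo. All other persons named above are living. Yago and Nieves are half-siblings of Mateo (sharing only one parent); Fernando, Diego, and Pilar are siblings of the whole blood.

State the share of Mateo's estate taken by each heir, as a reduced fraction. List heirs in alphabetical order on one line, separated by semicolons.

Beatriz 1/5; Diego 1/5; Nieves 1/5; Pilar 1/5; Yago 1/5

No spouse, descendants, or parent survives, so the estate passes to Mateo's siblings per stirpes.
Half-blood and whole-blood siblings take equally under the stated rule.
The estate is divided into 5 equal shares of 1/5 among Yago, Fernando, Diego, Nieves, Pilar.
Yago is living and takes 1/5.
Fernando predeceased; the 1/5 allotted to Fernando's branch passes to Fernando's issue by representation.
Beatriz is the sole taker at this level and receives the full 1/5.
Diego is living and takes 1/5.
Nieves is living and takes 1/5.
Pilar is living and takes 1/5.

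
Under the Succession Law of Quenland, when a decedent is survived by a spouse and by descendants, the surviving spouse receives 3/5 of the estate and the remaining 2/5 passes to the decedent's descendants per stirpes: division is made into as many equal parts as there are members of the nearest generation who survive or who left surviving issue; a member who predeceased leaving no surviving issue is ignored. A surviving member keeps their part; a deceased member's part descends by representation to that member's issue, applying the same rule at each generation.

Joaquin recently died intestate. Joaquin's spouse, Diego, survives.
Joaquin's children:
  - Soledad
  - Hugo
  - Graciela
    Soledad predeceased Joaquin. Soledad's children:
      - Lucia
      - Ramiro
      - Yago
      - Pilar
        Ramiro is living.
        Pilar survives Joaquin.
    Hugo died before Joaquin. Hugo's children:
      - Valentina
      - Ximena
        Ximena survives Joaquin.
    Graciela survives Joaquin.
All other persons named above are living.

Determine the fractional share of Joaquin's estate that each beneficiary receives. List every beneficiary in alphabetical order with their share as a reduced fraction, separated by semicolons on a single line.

Diego 3/5; Graciela 2/15; Lucia 1/30; Pilar 1/30; Ramiro 1/30; Valentina 1/15; Ximena 1/15; Yago 1/30

Diego, as surviving spouse, takes 3/5.
The remaining 2/5 passes to Joaquin's descendants per stirpes.
The 2/5 is divided into 3 equal shares of 2/15 among Soledad, Hugo, Graciela.
Soledad predeceased; the 2/15 allotted to Soledad's branch passes to Soledad's issue by representation.
The 2/15 is divided into 4 equal shares of 1/30 among Lucia, Ramiro, Yago, Pilar.
Lucia is living and takes 1/30.
Ramiro is living and takes 1/30.
Yago is living and takes 1/30.
Pilar is living and takes 1/30.
Hugo predeceased; the 2/15 allotted to Hugo's branch passes to Hugo's issue by representation.
The 2/15 is divided into 2 equal shares of 1/15 among Valentina, Ximena.
Valentina is living and takes 1/15.
Ximena is living and takes 1/15.
Graciela is living and takes 2/15.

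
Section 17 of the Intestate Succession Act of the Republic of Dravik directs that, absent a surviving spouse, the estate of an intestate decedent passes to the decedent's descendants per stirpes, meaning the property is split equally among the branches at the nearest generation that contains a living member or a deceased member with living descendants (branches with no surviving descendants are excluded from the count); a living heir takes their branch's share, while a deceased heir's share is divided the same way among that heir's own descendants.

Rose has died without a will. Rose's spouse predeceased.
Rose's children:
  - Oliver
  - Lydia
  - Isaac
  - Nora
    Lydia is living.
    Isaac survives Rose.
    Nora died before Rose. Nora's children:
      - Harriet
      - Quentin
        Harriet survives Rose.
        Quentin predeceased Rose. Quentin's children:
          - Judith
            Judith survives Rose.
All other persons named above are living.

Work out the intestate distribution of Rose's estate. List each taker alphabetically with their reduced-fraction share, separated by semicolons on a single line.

There is no surviving spouse, so the entire estate passes to Rose's descendants per stirpes.
The estate is divided into 4 equal shares of 1/4 among Oliver, Lydia, Isaac, Nora.
Oliver is living and takes 1/4.
Lydia is living and takes 1/4.
Isaac is living and takes 1/4.
Nora predeceased; the 1/4 allotted to Nora's branch passes to Nora's issue by representation.
The 1/4 is divided into 2 equal shares of 1/8 among Harriet, Quentin.
Harriet is living and takes 1/8.
Quentin predeceased; the 1/8 allotted to Quentin's branch passes to Quentin's issue by representation.
Judith is the sole taker at this level and receives the full 1/8.

Harriet 1/8; Isaac 1/4; Judith 1/8; Lydia 1/4; Oliver 1/4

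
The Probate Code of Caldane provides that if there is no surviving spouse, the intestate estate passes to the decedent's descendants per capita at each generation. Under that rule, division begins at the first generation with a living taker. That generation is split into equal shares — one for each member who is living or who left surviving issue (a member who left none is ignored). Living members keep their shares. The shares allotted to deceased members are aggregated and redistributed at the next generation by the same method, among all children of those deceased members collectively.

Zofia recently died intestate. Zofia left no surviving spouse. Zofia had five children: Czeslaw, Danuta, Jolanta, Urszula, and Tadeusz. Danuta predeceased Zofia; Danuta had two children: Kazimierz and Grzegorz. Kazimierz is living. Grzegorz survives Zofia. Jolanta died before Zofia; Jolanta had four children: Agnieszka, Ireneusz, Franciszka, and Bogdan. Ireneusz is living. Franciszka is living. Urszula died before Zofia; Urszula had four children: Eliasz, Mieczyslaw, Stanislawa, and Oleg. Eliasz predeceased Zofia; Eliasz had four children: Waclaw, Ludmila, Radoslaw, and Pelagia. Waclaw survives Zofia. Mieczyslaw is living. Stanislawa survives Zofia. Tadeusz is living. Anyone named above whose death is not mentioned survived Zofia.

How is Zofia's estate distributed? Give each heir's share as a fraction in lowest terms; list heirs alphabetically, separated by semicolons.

There is no surviving spouse, so the entire estate passes to Zofia's descendants per capita at each generation.
At generation 1 (Czeslaw, Danuta, Jolanta, Urszula, Tadeusz) there are 5 shares of (1)/5 = 1/5 each.
Living: Czeslaw and Tadeusz — each takes 1/5.
Deceased: Danuta, Jolanta, and Urszula. Their combined 3/5 is pooled and carried to generation 2.
At generation 2 (Kazimierz, Grzegorz, Agnieszka, Ireneusz, Franciszka, Bogdan, Eliasz, Mieczyslaw, Stanislawa, Oleg) there are 10 shares of (3/5)/10 = 3/50 each.
Living: Kazimierz, Grzegorz, Agnieszka, Ireneusz, Franciszka, Bogdan, Mieczyslaw, Stanislawa, and Oleg — each takes 3/50.
Deceased: Eliasz. That 3/50 share is carried to generation 3.
At generation 3 (Waclaw, Ludmila, Radoslaw, Pelagia) there are 4 shares of (3/50)/4 = 3/200 each.
Living: Waclaw, Ludmila, Radoslaw, and Pelagia — each takes 3/200.

Agnieszka 3/50; Bogdan 3/50; Czeslaw 1/5; Franciszka 3/50; Grzegorz 3/50; Ireneusz 3/50; Kazimierz 3/50; Ludmila 3/200; Mieczyslaw 3/50; Oleg 3/50; Pelagia 3/200; Radoslaw 3/200; Stanislawa 3/50; Tadeusz 1/5; Waclaw 3/200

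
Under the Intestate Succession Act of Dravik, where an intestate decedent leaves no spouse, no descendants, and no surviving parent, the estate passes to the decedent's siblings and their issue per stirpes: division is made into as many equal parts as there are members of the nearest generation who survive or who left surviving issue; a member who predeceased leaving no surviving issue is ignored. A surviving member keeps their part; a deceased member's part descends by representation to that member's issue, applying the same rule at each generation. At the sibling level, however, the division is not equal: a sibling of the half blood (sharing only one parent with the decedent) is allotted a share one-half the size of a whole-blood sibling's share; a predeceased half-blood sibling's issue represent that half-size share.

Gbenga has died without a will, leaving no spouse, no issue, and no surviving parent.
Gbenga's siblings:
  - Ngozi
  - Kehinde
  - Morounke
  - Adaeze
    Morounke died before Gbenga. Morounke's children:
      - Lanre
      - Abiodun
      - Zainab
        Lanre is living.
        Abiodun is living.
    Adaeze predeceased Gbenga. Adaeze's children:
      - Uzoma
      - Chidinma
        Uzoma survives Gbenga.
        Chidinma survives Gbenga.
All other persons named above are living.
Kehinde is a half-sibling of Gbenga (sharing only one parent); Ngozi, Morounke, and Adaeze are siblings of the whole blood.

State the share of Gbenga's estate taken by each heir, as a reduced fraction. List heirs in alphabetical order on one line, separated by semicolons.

No spouse, descendants, or parent survives, so the estate passes to Gbenga's siblings per stirpes.
Half-blood siblings count for one-half the weight of whole-blood siblings at the initial division.
Dividing 1 in proportion to weights (total weight 7/2): Ngozi (weight 1) → 2/7; Kehinde (weight 1/2) → 1/7; Morounke (weight 1) → 2/7; Adaeze (weight 1) → 2/7.
Ngozi is living and takes 2/7.
Kehinde is living and takes 1/7.
Morounke predeceased; the 2/7 allotted to Morounke's branch passes to Morounke's issue by representation.
The 2/7 is divided into 3 equal shares of 2/21 among Lanre, Abiodun, Zainab.
Lanre is living and takes 2/21.
Abiodun is living and takes 2/21.
Zainab is living and takes 2/21.
Adaeze predeceased; the 2/7 allotted to Adaeze's branch passes to Adaeze's issue by representation.
The 2/7 is divided into 2 equal shares of 1/7 among Uzoma, Chidinma.
Uzoma is living and takes 1/7.
Chidinma is living and takes 1/7.

Abiodun 2/21; Chidinma 1/7; Kehinde 1/7; Lanre 2/21; Ngozi 2/7; Uzoma 1/7; Zainab 2/21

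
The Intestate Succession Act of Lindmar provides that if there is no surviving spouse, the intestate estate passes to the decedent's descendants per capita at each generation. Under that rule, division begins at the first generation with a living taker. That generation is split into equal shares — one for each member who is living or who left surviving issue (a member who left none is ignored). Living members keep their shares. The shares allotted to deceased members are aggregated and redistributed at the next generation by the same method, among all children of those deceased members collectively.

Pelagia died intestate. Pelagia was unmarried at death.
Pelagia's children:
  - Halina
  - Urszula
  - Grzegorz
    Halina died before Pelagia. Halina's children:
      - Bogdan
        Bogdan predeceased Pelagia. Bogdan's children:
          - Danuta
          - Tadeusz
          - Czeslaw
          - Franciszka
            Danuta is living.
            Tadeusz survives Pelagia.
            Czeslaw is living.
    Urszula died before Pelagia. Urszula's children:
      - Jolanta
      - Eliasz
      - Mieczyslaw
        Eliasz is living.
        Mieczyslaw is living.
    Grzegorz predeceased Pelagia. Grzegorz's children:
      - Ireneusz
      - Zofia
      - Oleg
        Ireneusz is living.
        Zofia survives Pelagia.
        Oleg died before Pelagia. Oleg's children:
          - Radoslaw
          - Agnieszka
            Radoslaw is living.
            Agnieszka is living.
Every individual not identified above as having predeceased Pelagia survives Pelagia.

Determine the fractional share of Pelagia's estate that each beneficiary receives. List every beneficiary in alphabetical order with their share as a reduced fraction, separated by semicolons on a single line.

Agnieszka 1/21; Czeslaw 1/21; Danuta 1/21; Eliasz 1/7; Franciszka 1/21; Ireneusz 1/7; Jolanta 1/7; Mieczyslaw 1/7; Radoslaw 1/21; Tadeusz 1/21; Zofia 1/7

There is no surviving spouse, so the entire estate passes to Pelagia's descendants per capita at each generation.
No one at generation 1 (Halina, Urszula, Grzegorz) is living; moving to the next generation.
At generation 2 (Bogdan, Jolanta, Eliasz, Mieczyslaw, Ireneusz, Zofia, Oleg) there are 7 shares of (1)/7 = 1/7 each.
Living: Jolanta, Eliasz, Mieczyslaw, Ireneusz, and Zofia — each takes 1/7.
Deceased: Bogdan and Oleg. Their combined 2/7 is pooled and carried to generation 3.
At generation 3 (Danuta, Tadeusz, Czeslaw, Franciszka, Radoslaw, Agnieszka) there are 6 shares of (2/7)/6 = 1/21 each.
Living: Danuta, Tadeusz, Czeslaw, Franciszka, Radoslaw, and Agnieszka — each takes 1/21.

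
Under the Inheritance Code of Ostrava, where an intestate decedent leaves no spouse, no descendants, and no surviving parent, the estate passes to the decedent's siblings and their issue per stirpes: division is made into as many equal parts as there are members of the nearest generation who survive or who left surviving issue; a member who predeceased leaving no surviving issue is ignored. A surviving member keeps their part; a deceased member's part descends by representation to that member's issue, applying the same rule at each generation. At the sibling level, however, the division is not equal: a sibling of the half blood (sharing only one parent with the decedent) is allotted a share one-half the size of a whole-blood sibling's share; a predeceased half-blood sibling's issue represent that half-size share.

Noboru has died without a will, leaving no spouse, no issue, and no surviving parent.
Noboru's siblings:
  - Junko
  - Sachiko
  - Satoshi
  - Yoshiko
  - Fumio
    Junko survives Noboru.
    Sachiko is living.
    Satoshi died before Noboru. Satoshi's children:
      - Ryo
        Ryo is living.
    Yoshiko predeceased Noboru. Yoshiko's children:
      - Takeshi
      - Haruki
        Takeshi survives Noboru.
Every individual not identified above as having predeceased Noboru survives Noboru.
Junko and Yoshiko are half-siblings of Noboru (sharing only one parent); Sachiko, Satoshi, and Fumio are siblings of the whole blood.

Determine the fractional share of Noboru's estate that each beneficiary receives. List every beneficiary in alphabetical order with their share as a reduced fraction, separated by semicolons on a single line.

No spouse, descendants, or parent survives, so the estate passes to Noboru's siblings per stirpes.
Half-blood siblings count for one-half the weight of whole-blood siblings at the initial division.
Dividing 1 in proportion to weights (total weight 4): Junko (weight 1/2) → 1/8; Sachiko (weight 1) → 1/4; Satoshi (weight 1) → 1/4; Yoshiko (weight 1/2) → 1/8; Fumio (weight 1) → 1/4.
Junko is living and takes 1/8.
Sachiko is living and takes 1/4.
Satoshi predeceased; the 1/4 allotted to Satoshi's branch passes to Satoshi's issue by representation.
Ryo is the sole taker at this level and receives the full 1/4.
Yoshiko predeceased; the 1/8 allotted to Yoshiko's branch passes to Yoshiko's issue by representation.
The 1/8 is divided into 2 equal shares of 1/16 among Takeshi, Haruki.
Takeshi is living and takes 1/16.
Haruki is living and takes 1/16.
Fumio is living and takes 1/4.

Fumio 1/4; Haruki 1/16; Junko 1/8; Ryo 1/4; Sachiko 1/4; Takeshi 1/16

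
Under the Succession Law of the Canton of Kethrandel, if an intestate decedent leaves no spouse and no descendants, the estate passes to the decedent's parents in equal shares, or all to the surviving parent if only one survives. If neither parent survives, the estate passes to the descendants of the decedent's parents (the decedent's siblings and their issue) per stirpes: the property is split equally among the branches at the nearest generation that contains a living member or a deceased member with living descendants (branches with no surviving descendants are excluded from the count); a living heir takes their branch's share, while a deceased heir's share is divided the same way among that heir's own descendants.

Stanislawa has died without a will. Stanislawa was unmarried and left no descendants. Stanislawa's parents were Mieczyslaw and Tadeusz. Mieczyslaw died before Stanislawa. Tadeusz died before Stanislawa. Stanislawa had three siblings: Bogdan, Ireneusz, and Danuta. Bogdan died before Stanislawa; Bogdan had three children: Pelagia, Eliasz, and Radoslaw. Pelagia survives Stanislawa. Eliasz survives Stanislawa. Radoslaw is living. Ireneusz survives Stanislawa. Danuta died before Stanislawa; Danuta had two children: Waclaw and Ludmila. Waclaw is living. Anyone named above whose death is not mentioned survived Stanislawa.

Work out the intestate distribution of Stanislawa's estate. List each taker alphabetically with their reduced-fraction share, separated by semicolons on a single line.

Eliasz 1/9; Ireneusz 1/3; Ludmila 1/6; Pelagia 1/9; Radoslaw 1/9; Waclaw 1/6

Neither parent survives and there are no descendants, so the estate passes to Stanislawa's siblings and their issue per stirpes.
The estate is divided into 3 equal shares of 1/3 among Bogdan, Ireneusz, Danuta.
Bogdan predeceased; the 1/3 allotted to Bogdan's branch passes to Bogdan's issue by representation.
The 1/3 is divided into 3 equal shares of 1/9 among Pelagia, Eliasz, Radoslaw.
Pelagia is living and takes 1/9.
Eliasz is living and takes 1/9.
Radoslaw is living and takes 1/9.
Ireneusz is living and takes 1/3.
Danuta predeceased; the 1/3 allotted to Danuta's branch passes to Danuta's issue by representation.
The 1/3 is divided into 2 equal shares of 1/6 among Waclaw, Ludmila.
Waclaw is living and takes 1/6.
Ludmila is living and takes 1/6.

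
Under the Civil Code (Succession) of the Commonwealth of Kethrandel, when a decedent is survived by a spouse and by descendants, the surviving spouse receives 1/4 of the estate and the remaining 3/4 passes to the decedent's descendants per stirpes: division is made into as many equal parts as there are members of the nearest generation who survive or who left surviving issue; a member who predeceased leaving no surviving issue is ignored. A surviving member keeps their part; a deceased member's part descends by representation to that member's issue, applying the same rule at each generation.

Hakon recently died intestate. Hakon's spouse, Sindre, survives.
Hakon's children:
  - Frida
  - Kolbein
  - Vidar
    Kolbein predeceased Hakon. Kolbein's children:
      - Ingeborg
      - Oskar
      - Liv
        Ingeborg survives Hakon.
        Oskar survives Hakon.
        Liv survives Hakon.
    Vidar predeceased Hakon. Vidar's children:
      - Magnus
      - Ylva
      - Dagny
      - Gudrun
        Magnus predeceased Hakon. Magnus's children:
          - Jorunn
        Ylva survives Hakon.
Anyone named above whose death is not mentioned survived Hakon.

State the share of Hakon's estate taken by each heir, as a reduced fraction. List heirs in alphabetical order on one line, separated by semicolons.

Dagny 1/16; Frida 1/4; Gudrun 1/16; Ingeborg 1/12; Jorunn 1/16; Liv 1/12; Oskar 1/12; Sindre 1/4; Ylva 1/16

Sindre, as surviving spouse, takes 1/4.
The remaining 3/4 passes to Hakon's descendants per stirpes.
The 3/4 is divided into 3 equal shares of 1/4 among Frida, Kolbein, Vidar.
Frida is living and takes 1/4.
Kolbein predeceased; the 1/4 allotted to Kolbein's branch passes to Kolbein's issue by representation.
The 1/4 is divided into 3 equal shares of 1/12 among Ingeborg, Oskar, Liv.
Ingeborg is living and takes 1/12.
Oskar is living and takes 1/12.
Liv is living and takes 1/12.
Vidar predeceased; the 1/4 allotted to Vidar's branch passes to Vidar's issue by representation.
The 1/4 is divided into 4 equal shares of 1/16 among Magnus, Ylva, Dagny, Gudrun.
Magnus predeceased; the 1/16 allotted to Magnus's branch passes to Magnus's issue by representation.
Jorunn is the sole taker at this level and receives the full 1/16.
Ylva is living and takes 1/16.
Dagny is living and takes 1/16.
Gudrun is living and takes 1/16.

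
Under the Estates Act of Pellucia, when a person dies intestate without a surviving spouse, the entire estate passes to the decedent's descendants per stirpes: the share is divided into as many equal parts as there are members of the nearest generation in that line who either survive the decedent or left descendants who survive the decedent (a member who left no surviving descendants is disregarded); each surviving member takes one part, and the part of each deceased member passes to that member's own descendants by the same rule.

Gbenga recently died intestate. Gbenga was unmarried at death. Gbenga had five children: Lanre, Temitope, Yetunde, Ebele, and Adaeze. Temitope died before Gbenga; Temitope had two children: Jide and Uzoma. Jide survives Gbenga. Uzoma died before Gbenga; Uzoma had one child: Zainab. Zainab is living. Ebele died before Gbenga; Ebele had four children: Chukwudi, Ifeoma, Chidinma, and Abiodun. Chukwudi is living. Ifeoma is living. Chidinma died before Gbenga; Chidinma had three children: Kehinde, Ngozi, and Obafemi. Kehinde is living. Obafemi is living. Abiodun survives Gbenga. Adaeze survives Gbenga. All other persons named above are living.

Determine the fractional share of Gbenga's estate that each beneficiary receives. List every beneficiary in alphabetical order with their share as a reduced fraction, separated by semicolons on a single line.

Abiodun 1/20; Adaeze 1/5; Chukwudi 1/20; Ifeoma 1/20; Jide 1/10; Kehinde 1/60; Lanre 1/5; Ngozi 1/60; Obafemi 1/60; Yetunde 1/5; Zainab 1/10

There is no surviving spouse, so the entire estate passes to Gbenga's descendants per stirpes.
The estate is divided into 5 equal shares of 1/5 among Lanre, Temitope, Yetunde, Ebele, Adaeze.
Lanre is living and takes 1/5.
Temitope predeceased; the 1/5 allotted to Temitope's branch passes to Temitope's issue by representation.
The 1/5 is divided into 2 equal shares of 1/10 among Jide, Uzoma.
Jide is living and takes 1/10.
Uzoma predeceased; the 1/10 allotted to Uzoma's branch passes to Uzoma's issue by representation.
Zainab is the sole taker at this level and receives the full 1/10.
Yetunde is living and takes 1/5.
Ebele predeceased; the 1/5 allotted to Ebele's branch passes to Ebele's issue by representation.
The 1/5 is divided into 4 equal shares of 1/20 among Chukwudi, Ifeoma, Chidinma, Abiodun.
Chukwudi is living and takes 1/20.
Ifeoma is living and takes 1/20.
Chidinma predeceased; the 1/20 allotted to Chidinma's branch passes to Chidinma's issue by representation.
The 1/20 is divided into 3 equal shares of 1/60 among Kehinde, Ngozi, Obafemi.
Kehinde is living and takes 1/60.
Ngozi is living and takes 1/60.
Obafemi is living and takes 1/60.
Abiodun is living and takes 1/20.
Adaeze is living and takes 1/5.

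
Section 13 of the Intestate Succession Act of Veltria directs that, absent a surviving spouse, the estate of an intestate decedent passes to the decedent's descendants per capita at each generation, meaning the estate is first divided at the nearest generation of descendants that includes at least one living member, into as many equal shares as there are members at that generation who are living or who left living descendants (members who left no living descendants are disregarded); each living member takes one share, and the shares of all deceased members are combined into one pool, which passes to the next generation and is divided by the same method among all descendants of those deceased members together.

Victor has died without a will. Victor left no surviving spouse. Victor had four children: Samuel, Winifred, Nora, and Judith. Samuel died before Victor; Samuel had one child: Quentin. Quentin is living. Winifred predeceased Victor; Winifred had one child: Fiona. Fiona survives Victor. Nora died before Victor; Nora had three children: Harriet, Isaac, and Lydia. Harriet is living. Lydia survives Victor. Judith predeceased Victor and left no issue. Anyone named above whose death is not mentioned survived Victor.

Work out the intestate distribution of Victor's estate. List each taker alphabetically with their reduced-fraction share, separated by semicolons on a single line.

There is no surviving spouse, so the entire estate passes to Victor's descendants per capita at each generation.
No one at generation 1 (Samuel, Winifred, Nora) is living; moving to the next generation.
At generation 2 (Quentin, Fiona, Harriet, Isaac, Lydia) there are 5 shares of (1)/5 = 1/5 each.
Living: Quentin, Fiona, Harriet, Isaac, and Lydia — each takes 1/5.

Fiona 1/5; Harriet 1/5; Isaac 1/5; Lydia 1/5; Quentin 1/5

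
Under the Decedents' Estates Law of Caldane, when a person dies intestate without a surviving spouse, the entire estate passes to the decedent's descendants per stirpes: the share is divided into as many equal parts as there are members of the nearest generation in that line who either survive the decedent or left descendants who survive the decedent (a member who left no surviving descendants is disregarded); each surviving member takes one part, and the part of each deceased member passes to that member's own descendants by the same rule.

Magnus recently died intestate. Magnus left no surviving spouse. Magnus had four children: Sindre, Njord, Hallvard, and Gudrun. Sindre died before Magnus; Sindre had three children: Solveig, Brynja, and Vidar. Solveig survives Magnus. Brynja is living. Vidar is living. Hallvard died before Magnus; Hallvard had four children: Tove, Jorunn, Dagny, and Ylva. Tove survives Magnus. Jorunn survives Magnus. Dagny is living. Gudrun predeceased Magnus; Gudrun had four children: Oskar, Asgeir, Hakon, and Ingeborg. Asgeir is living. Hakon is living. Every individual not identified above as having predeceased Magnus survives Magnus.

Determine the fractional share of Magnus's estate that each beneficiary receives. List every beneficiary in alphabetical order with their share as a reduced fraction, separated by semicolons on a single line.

Asgeir 1/16; Brynja 1/12; Dagny 1/16; Hakon 1/16; Ingeborg 1/16; Jorunn 1/16; Njord 1/4; Oskar 1/16; Solveig 1/12; Tove 1/16; Vidar 1/12; Ylva 1/16

There is no surviving spouse, so the entire estate passes to Magnus's descendants per stirpes.
The estate is divided into 4 equal shares of 1/4 among Sindre, Njord, Hallvard, Gudrun.
Sindre predeceased; the 1/4 allotted to Sindre's branch passes to Sindre's issue by representation.
The 1/4 is divided into 3 equal shares of 1/12 among Solveig, Brynja, Vidar.
Solveig is living and takes 1/12.
Brynja is living and takes 1/12.
Vidar is living and takes 1/12.
Njord is living and takes 1/4.
Hallvard predeceased; the 1/4 allotted to Hallvard's branch passes to Hallvard's issue by representation.
The 1/4 is divided into 4 equal shares of 1/16 among Tove, Jorunn, Dagny, Ylva.
Tove is living and takes 1/16.
Jorunn is living and takes 1/16.
Dagny is living and takes 1/16.
Ylva is living and takes 1/16.
Gudrun predeceased; the 1/4 allotted to Gudrun's branch passes to Gudrun's issue by representation.
The 1/4 is divided into 4 equal shares of 1/16 among Oskar, Asgeir, Hakon, Ingeborg.
Oskar is living and takes 1/16.
Asgeir is living and takes 1/16.
Hakon is living and takes 1/16.
Ingeborg is living and takes 1/16.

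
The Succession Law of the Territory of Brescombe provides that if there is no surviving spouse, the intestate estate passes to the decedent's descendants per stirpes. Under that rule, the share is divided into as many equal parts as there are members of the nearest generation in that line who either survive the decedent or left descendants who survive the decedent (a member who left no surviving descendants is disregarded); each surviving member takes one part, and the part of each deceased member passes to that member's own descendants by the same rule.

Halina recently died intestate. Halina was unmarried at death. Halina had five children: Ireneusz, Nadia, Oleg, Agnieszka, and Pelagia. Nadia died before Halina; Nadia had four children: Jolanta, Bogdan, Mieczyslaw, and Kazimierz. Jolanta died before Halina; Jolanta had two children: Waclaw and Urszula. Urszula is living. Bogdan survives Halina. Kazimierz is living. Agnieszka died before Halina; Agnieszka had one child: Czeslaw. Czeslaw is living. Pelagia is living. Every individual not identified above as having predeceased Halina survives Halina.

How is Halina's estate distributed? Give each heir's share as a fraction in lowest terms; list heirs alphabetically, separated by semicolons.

Bogdan 1/20; Czeslaw 1/5; Ireneusz 1/5; Kazimierz 1/20; Mieczyslaw 1/20; Oleg 1/5; Pelagia 1/5; Urszula 1/40; Waclaw 1/40

There is no surviving spouse, so the entire estate passes to Halina's descendants per stirpes.
The estate is divided into 5 equal shares of 1/5 among Ireneusz, Nadia, Oleg, Agnieszka, Pelagia.
Ireneusz is living and takes 1/5.
Nadia predeceased; the 1/5 allotted to Nadia's branch passes to Nadia's issue by representation.
The 1/5 is divided into 4 equal shares of 1/20 among Jolanta, Bogdan, Mieczyslaw, Kazimierz.
Jolanta predeceased; the 1/20 allotted to Jolanta's branch passes to Jolanta's issue by representation.
The 1/20 is divided into 2 equal shares of 1/40 among Waclaw, Urszula.
Waclaw is living and takes 1/40.
Urszula is living and takes 1/40.
Bogdan is living and takes 1/20.
Mieczyslaw is living and takes 1/20.
Kazimierz is living and takes 1/20.
Oleg is living and takes 1/5.
Agnieszka predeceased; the 1/5 allotted to Agnieszka's branch passes to Agnieszka's issue by representation.
Czeslaw is the sole taker at this level and receives the full 1/5.
Pelagia is living and takes 1/5.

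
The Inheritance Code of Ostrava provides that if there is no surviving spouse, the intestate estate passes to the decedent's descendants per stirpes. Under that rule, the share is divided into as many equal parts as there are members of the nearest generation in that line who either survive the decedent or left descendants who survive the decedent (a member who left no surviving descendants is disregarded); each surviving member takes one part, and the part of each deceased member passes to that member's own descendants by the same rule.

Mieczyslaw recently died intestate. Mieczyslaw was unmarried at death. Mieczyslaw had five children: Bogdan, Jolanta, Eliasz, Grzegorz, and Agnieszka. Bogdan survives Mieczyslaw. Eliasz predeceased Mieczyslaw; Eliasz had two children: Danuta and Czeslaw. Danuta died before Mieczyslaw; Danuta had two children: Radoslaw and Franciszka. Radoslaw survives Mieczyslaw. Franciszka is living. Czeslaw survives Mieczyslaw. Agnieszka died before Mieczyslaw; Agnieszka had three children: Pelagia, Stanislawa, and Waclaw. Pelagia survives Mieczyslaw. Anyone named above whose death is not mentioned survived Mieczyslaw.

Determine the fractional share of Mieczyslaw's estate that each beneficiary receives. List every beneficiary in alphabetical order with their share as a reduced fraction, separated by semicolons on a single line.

There is no surviving spouse, so the entire estate passes to Mieczyslaw's descendants per stirpes.
The estate is divided into 5 equal shares of 1/5 among Bogdan, Jolanta, Eliasz, Grzegorz, Agnieszka.
Bogdan is living and takes 1/5.
Jolanta is living and takes 1/5.
Eliasz predeceased; the 1/5 allotted to Eliasz's branch passes to Eliasz's issue by representation.
The 1/5 is divided into 2 equal shares of 1/10 among Danuta, Czeslaw.
Danuta predeceased; the 1/10 allotted to Danuta's branch passes to Danuta's issue by representation.
The 1/10 is divided into 2 equal shares of 1/20 among Radoslaw, Franciszka.
Radoslaw is living and takes 1/20.
Franciszka is living and takes 1/20.
Czeslaw is living and takes 1/10.
Grzegorz is living and takes 1/5.
Agnieszka predeceased; the 1/5 allotted to Agnieszka's branch passes to Agnieszka's issue by representation.
The 1/5 is divided into 3 equal shares of 1/15 among Pelagia, Stanislawa, Waclaw.
Pelagia is living and takes 1/15.
Stanislawa is living and takes 1/15.
Waclaw is living and takes 1/15.

Bogdan 1/5; Czeslaw 1/10; Franciszka 1/20; Grzegorz 1/5; Jolanta 1/5; Pelagia 1/15; Radoslaw 1/20; Stanislawa 1/15; Waclaw 1/15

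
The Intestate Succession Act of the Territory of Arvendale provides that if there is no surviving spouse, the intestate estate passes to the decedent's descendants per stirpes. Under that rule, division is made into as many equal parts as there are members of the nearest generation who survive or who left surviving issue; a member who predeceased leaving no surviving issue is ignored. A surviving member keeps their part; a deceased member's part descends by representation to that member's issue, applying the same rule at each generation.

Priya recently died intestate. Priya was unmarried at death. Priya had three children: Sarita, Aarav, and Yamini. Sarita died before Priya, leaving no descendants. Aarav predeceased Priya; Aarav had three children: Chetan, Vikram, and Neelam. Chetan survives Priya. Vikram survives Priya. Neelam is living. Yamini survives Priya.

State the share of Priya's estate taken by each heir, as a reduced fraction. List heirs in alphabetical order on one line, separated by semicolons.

There is no surviving spouse, so the entire estate passes to Priya's descendants per stirpes.
Sarita left no surviving issue, so that branch lapses and is disregarded.
The estate is divided into 2 equal shares of 1/2 among Aarav, Yamini.
Aarav predeceased; the 1/2 allotted to Aarav's branch passes to Aarav's issue by representation.
The 1/2 is divided into 3 equal shares of 1/6 among Chetan, Vikram, Neelam.
Chetan is living and takes 1/6.
Vikram is living and takes 1/6.
Neelam is living and takes 1/6.
Yamini is living and takes 1/2.

Chetan 1/6; Neelam 1/6; Vikram 1/6; Yamini 1/2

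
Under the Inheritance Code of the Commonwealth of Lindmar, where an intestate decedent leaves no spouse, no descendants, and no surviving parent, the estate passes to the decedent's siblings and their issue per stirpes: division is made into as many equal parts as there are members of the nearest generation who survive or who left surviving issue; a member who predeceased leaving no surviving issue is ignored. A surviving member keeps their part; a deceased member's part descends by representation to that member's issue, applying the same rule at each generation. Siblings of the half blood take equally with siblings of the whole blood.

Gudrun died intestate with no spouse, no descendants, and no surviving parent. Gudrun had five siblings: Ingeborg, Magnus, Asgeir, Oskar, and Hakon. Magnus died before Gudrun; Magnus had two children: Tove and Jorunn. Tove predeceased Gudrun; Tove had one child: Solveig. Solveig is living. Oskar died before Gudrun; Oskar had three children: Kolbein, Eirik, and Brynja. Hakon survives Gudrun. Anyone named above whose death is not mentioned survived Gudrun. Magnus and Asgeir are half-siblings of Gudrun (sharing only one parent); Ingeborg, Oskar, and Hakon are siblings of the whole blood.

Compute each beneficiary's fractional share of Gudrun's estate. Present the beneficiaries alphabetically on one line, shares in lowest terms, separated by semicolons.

Asgeir 1/5; Brynja 1/15; Eirik 1/15; Hakon 1/5; Ingeborg 1/5; Jorunn 1/10; Kolbein 1/15; Solveig 1/10

No spouse, descendants, or parent survives, so the estate passes to Gudrun's siblings per stirpes.
Half-blood and whole-blood siblings take equally under the stated rule.
The estate is divided into 5 equal shares of 1/5 among Ingeborg, Magnus, Asgeir, Oskar, Hakon.
Ingeborg is living and takes 1/5.
Magnus predeceased; the 1/5 allotted to Magnus's branch passes to Magnus's issue by representation.
The 1/5 is divided into 2 equal shares of 1/10 among Tove, Jorunn.
Tove predeceased; the 1/10 allotted to Tove's branch passes to Tove's issue by representation.
Solveig is the sole taker at this level and receives the full 1/10.
Jorunn is living and takes 1/10.
Asgeir is living and takes 1/5.
Oskar predeceased; the 1/5 allotted to Oskar's branch passes to Oskar's issue by representation.
The 1/5 is divided into 3 equal shares of 1/15 among Kolbein, Eirik, Brynja.
Kolbein is living and takes 1/15.
Eirik is living and takes 1/15.
Brynja is living and takes 1/15.
Hakon is living and takes 1/5.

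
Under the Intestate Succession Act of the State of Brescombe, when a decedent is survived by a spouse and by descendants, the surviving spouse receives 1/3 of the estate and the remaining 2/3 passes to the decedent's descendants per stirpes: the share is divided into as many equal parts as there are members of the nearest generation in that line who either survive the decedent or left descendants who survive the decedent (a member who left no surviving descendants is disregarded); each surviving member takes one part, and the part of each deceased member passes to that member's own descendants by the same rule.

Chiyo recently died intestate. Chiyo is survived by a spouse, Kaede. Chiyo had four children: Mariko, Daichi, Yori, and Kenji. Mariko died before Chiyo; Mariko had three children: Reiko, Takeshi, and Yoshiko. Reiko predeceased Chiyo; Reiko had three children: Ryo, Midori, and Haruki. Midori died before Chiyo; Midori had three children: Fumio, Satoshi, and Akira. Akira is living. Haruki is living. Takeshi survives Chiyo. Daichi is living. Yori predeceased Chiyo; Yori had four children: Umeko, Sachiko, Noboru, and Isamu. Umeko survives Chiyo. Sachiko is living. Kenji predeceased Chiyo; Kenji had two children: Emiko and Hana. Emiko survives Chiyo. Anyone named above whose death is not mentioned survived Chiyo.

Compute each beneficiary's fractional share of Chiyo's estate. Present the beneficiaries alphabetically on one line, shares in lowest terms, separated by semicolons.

Kaede, as surviving spouse, takes 1/3.
The remaining 2/3 passes to Chiyo's descendants per stirpes.
The 2/3 is divided into 4 equal shares of 1/6 among Mariko, Daichi, Yori, Kenji.
Mariko predeceased; the 1/6 allotted to Mariko's branch passes to Mariko's issue by representation.
The 1/6 is divided into 3 equal shares of 1/18 among Reiko, Takeshi, Yoshiko.
Reiko predeceased; the 1/18 allotted to Reiko's branch passes to Reiko's issue by representation.
The 1/18 is divided into 3 equal shares of 1/54 among Ryo, Midori, Haruki.
Ryo is living and takes 1/54.
Midori predeceased; the 1/54 allotted to Midori's branch passes to Midori's issue by representation.
The 1/54 is divided into 3 equal shares of 1/162 among Fumio, Satoshi, Akira.
Fumio is living and takes 1/162.
Satoshi is living and takes 1/162.
Akira is living and takes 1/162.
Haruki is living and takes 1/54.
Takeshi is living and takes 1/18.
Yoshiko is living and takes 1/18.
Daichi is living and takes 1/6.
Yori predeceased; the 1/6 allotted to Yori's branch passes to Yori's issue by representation.
The 1/6 is divided into 4 equal shares of 1/24 among Umeko, Sachiko, Noboru, Isamu.
Umeko is living and takes 1/24.
Sachiko is living and takes 1/24.
Noboru is living and takes 1/24.
Isamu is living and takes 1/24.
Kenji predeceased; the 1/6 allotted to Kenji's branch passes to Kenji's issue by representation.
The 1/6 is divided into 2 equal shares of 1/12 among Emiko, Hana.
Emiko is living and takes 1/12.
Hana is living and takes 1/12.

Akira 1/162; Daichi 1/6; Emiko 1/12; Fumio 1/162; Hana 1/12; Haruki 1/54; Isamu 1/24; Kaede 1/3; Noboru 1/24; Ryo 1/54; Sachiko 1/24; Satoshi 1/162; Takeshi 1/18; Umeko 1/24; Yoshiko 1/18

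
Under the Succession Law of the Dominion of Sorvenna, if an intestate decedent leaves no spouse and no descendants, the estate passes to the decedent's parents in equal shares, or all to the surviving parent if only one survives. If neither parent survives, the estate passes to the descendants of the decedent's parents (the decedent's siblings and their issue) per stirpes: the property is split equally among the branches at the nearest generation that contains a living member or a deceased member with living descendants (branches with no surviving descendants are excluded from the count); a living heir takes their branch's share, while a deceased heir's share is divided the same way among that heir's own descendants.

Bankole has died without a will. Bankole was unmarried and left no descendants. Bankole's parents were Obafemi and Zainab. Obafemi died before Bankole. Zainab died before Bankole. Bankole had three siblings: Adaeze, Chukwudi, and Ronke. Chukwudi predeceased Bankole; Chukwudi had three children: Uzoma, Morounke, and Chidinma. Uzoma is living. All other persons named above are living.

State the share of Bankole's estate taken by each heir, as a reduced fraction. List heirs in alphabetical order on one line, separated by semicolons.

Adaeze 1/3; Chidinma 1/9; Morounke 1/9; Ronke 1/3; Uzoma 1/9

Neither parent survives and there are no descendants, so the estate passes to Bankole's siblings and their issue per stirpes.
The estate is divided into 3 equal shares of 1/3 among Adaeze, Chukwudi, Ronke.
Adaeze is living and takes 1/3.
Chukwudi predeceased; the 1/3 allotted to Chukwudi's branch passes to Chukwudi's issue by representation.
The 1/3 is divided into 3 equal shares of 1/9 among Uzoma, Morounke, Chidinma.
Uzoma is living and takes 1/9.
Morounke is living and takes 1/9.
Chidinma is living and takes 1/9.
Ronke is living and takes 1/3.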